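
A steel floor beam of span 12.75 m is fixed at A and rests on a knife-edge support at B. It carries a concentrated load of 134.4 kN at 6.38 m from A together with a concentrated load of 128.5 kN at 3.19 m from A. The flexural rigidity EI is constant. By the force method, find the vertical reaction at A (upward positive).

R_A = 209.8 kN

Remove the prop at B; the released (primary) structure is a cantilever built in at A.
Deflection at B on the released cantilever, summing each load's contribution:
  point load 134.4 at a = 6.38: Pa²(3L − a)/(6EI) = 29058/EI
  point load 128.5 at a = 3.19: Pa²(3L − a)/(6EI) = 7641/EI
  δ_0 = 36699/EI
Tip deflection under a unit load at B: L³/(3EI) = 690.9/EI.
Compatibility at B: δ_0 − R_B·δ_{BB} = 0, so R_B = 36699/690.9 = 53.12 kN.
Vertical equilibrium: R_A = ΣP − R_B = 262.9 − 53.12 = 209.8 kN.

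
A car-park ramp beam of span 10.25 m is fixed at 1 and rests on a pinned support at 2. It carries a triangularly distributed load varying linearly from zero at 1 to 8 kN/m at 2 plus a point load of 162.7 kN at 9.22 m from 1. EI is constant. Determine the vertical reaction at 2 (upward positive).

Choose R_2 as the redundant. The primary structure is the cantilever fixed at 1.
Deflection at 2 on the released cantilever, summing each load's contribution:
  triangular load, peak 8 at the free end: 11w₀L⁴/(120EI) = 8095/EI
  point load 162.7 at a = 9.22: Pa²(3L − a)/(6EI) = 49630/EI
  δ_0 = 57724/EI
Flexibility coefficient — unit upward force at 2: δ_{22} = L³/(3EI) = 359/EI.
Compatibility at 2: δ_0 − R_2·δ_{22} = 0, so R_2 = 57724/359 = 160.8 kN.

R_2 = 160.8 kN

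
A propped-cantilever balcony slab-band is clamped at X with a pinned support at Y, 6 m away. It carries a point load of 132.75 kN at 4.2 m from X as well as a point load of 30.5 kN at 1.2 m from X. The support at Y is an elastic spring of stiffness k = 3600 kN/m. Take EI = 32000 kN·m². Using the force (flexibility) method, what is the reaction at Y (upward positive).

Take the reaction at Y as the redundant and release it; the primary structure is a cantilever fixed at X.
Downward deflection at the released point Y due to the loads:
  point load 132.75 at a = 4.2: Pa²(3L − a)/(6EI) = 5386/EI
  point load 30.5 at a = 1.2: Pa²(3L − a)/(6EI) = 123/EI
  δ_0 = 5509/EI
Tip deflection under a unit load at Y: L³/(3EI) = 72/EI.
With EI = 32000 kN·m²: δ_0 = 0.17215 m and δ_{YY} = 0.00225 m/kN.
Compatibility — the spring shortens by R_Y/k under the reaction it provides: δ_0 − R_Y·δ_{YY} = R_Y/k. With 1/k = 0.000278 m/kN, R_Y = δ_0 / (δ_{YY} + 1/k) = 0.17215 / (0.00225 + 0.000278) = 68.1 kN.

R_Y = 68.1 kN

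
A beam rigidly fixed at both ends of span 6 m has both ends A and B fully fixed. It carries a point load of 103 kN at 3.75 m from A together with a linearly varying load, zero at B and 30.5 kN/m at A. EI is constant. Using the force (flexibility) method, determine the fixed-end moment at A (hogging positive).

M_A = 109.2 kN·m

Release both end moments; the primary structure is a simply-supported span AB with redundants M_A and M_B.
End rotations of the released simple span under the applied load (×1/EI):
  at A: point load 103 at a = 3.75: Pab(L + b)/(6LEI) = 199.2/EI
  at B: point load 103 at a = 3.75: Pab(L + a)/(6LEI) = 235.4/EI
  at A: triangular load, peak 30.5: w₀L³/(45EI) = 146.4/EI
  at B: triangular load, peak 30.5: 7w₀L³/(360EI) = 128.1/EI
  θ_A0 = 345.6/EI,  θ_B0 = 363.5/EI
Flexibility coefficients: a unit moment at one end gives L/(3EI) there and L/(6EI) at the far end, so f₁₁ = f₂₂ = 2/EI and f₁₂ = f₂₁ = 1/EI.
Compatibility — zero rotation at each built-in end:
  2 M_A + 1 M_B = 345.6
  1 M_A + 2 M_B = 363.5
Solving the pair gives M_A = 109.2 kN·m and M_B = 127.1 kN·m (hogging).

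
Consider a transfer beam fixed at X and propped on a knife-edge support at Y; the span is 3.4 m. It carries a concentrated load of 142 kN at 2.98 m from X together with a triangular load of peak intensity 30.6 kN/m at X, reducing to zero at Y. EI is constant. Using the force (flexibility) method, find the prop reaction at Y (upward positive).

Take the reaction at Y as the redundant and release it; the primary structure is a cantilever fixed at X.
Downward deflection at the released point Y due to the loads:
  point load 142 at a = 2.98: Pa²(3L − a)/(6EI) = 1517/EI
  triangular load, peak 30.6 at the fixed end: w₀L⁴/(30EI) = 136.3/EI
  δ_0 = 1654/EI
Tip deflection under a unit load at Y: L³/(3EI) = 13.1/EI.
Compatibility at Y: δ_0 − R_Y·δ_{YY} = 0, so R_Y = 1654/13.1 = 126.2 kN.

R_Y = 126.2 kN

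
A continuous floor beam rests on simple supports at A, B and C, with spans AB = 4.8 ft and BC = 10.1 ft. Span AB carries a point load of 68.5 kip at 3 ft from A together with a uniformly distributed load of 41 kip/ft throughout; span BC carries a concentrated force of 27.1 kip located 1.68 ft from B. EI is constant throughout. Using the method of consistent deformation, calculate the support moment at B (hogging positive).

Insert a hinge at B; M_B is the redundant, and each span becomes simply supported.
End slopes at the hinge B, treating each span as simply supported:
  span AB: point load 68.5 at a = 3: Pab(L + a)/(6LEI) = 100.2/EI
  span AB: UDL 41: wL³/(24EI) = 188.9/EI
  span BC: point load 27.1 at a = 1.68: Pab(L + b)/(6LEI) = 117.2/EI
  relative rotation θ_0 = (289.1 + 117.2)/EI = 406.3/EI
A unit hogging moment at B produces rotation L₁/(3EI) + L₂/(3EI) = 4.967/EI.
Compatibility: M_B·(L₁+L₂)/(3EI) = θ_0, giving M_B = 81.8 kip·ft (hogging).

M_B = 81.8 kip·ft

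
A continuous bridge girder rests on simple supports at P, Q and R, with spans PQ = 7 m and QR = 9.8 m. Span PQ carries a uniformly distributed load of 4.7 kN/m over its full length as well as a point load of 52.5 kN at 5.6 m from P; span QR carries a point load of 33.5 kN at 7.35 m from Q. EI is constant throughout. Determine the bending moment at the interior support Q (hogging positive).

Insert a hinge at Q; M_Q is the redundant, and each span becomes simply supported.
Rotations at Q on the released spans (each span's end-slope, ×1/EI):
  span PQ: UDL 4.7: wL³/(24EI) = 67.17/EI
  span PQ: point load 52.5 at a = 5.6: Pab(L + a)/(6LEI) = 123.5/EI
  span QR: point load 33.5 at a = 7.35: Pab(L + b)/(6LEI) = 125.7/EI
  relative rotation θ_0 = (190.7 + 125.7)/EI = 316.3/EI
A unit hogging moment at Q produces rotation L₁/(3EI) + L₂/(3EI) = 5.6/EI.
Compatibility: M_Q·(L₁+L₂)/(3EI) = θ_0, giving M_Q = 56.49 kN·m (hogging).

M_Q = 56.49 kN·m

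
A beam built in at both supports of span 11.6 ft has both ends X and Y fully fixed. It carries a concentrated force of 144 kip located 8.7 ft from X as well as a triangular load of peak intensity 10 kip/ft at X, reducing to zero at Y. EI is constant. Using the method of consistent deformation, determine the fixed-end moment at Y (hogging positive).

Take the two fixed-end moments M_X, M_Y as redundants; the released structure is the simple span XY.
Simple-span end rotations at X and Y under the given loads:
  at X: point load 144 at a = 8.7: Pab(L + b)/(6LEI) = 756.9/EI
  at Y: point load 144 at a = 8.7: Pab(L + a)/(6LEI) = 1060/EI
  at X: triangular load, peak 10: w₀L³/(45EI) = 346.9/EI
  at Y: triangular load, peak 10: 7w₀L³/(360EI) = 303.5/EI
  θ_X0 = 1104/EI,  θ_Y0 = 1363/EI
Flexibility coefficients: a unit moment at one end gives L/(3EI) there and L/(6EI) at the far end, so f₁₁ = f₂₂ = 3.867/EI and f₁₂ = f₂₁ = 1.933/EI.
Compatibility — zero rotation at each built-in end:
  3.867 M_X + 1.933 M_Y = 1104
  1.933 M_X + 3.867 M_Y = 1363
Solving the pair gives M_X = 145.6 kip·ft and M_Y = 279.8 kip·ft (hogging).

M_Y = 279.8 kip·ft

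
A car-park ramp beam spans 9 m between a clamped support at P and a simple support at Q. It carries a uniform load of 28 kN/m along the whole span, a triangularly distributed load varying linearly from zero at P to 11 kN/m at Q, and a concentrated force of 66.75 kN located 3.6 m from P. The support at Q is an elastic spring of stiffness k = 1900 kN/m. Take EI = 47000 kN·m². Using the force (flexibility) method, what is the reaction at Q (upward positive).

Release the roller at Q. Primary structure: cantilever fixed at P.
Deflection at Q on the released cantilever, summing each load's contribution:
  UDL 28: wL⁴/(8EI) = 22964/EI
  triangular load, peak 11 at the free end: 11w₀L⁴/(120EI) = 6616/EI
  point load 66.75 at a = 3.6: Pa²(3L − a)/(6EI) = 3374/EI
  δ_0 = 32953/EI
Flexibility coefficient — unit upward force at Q: δ_{QQ} = L³/(3EI) = 243/EI.
With EI = 47000 kN·m²: δ_0 = 0.70113 m and δ_{QQ} = 0.00517 m/kN.
Compatibility — the spring shortens by R_Q/k under the reaction it provides: δ_0 − R_Q·δ_{QQ} = R_Q/k. With 1/k = 0.000526 m/kN, R_Q = δ_0 / (δ_{QQ} + 1/k) = 0.70113 / (0.00517 + 0.000526) = 123.1 kN.

R_Q = 123.1 kN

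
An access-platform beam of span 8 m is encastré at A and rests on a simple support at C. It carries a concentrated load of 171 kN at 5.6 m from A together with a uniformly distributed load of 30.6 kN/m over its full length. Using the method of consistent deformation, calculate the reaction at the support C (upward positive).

Release the roller at C. Primary structure: cantilever fixed at A.
Primary-structure tip deflection at C by superposition:
  point load 171 at a = 5.6: Pa²(3L − a)/(6EI) = 16445/EI
  UDL 30.6: wL⁴/(8EI) = 15667/EI
  δ_0 = 32112/EI
Flexibility coefficient — unit upward force at C: δ_{CC} = L³/(3EI) = 170.7/EI.
The prop prevents deflection at C: R_C = δ_0/δ_{CC} = 32112/170.7 = 188.2 kN.

R_C = 188.2 kN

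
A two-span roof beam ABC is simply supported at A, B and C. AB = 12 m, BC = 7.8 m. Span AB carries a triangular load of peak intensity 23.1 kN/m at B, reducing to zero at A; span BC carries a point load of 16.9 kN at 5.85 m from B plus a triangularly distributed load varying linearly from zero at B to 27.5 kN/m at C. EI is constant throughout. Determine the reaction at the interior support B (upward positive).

Release continuity at B by inserting a hinge; the redundant is the internal moment M_B. The primary structure is two simply-supported spans AB and BC.
Discontinuity in slope at B on the released structure — sum the simple-span end rotations:
  span AB: triangular load, peak 23.1: w₀L³/(45EI) = 887/EI
  span BC: point load 16.9 at a = 5.85: Pab(L + b)/(6LEI) = 40.16/EI
  span BC: triangular load, peak 27.5: 7w₀L³/(360EI) = 253.8/EI
  relative rotation θ_0 = (887 + 293.9)/EI = 1181/EI
A unit hogging moment at B produces rotation L₁/(3EI) + L₂/(3EI) = 6.6/EI.
Compatibility: M_B·(L₁+L₂)/(3EI) = θ_0, giving M_B = 178.9 kN·m (hogging).
Span AB, ΣM about A with M_B applied at B: R_B^{AB}·12 = 1109 + 178.9, so R_B^{AB} = 107.3 kN and R_A = 138.6 − 107.3 = 31.29 kN.
Span BC, ΣM about C: R_B^{BC}·7.8 = 311.8 + 178.9, so R_B^{BC} = 62.92 kN and R_C = 124.2 − 62.92 = 61.23 kN.
R_B = 107.3 + 62.92 = 170.2 kN.

R_B = 170.2 kN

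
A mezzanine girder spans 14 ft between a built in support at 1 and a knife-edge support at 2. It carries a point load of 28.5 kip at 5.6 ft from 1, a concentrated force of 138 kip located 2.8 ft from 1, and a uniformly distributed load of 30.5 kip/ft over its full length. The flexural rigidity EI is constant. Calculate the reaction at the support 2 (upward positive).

Remove the prop at 2; the released (primary) structure is a cantilever built in at 1.
Deflection at 2 on the released cantilever, summing each load's contribution:
  point load 28.5 at a = 5.6: Pa²(3L − a)/(6EI) = 5422/EI
  point load 138 at a = 2.8: Pa²(3L − a)/(6EI) = 7069/EI
  UDL 30.5: wL⁴/(8EI) = 146461/EI
  δ_0 = 158952/EI
Flexibility coefficient — unit upward force at 2: δ_{22} = L³/(3EI) = 914.7/EI.
The prop prevents deflection at 2: R_2 = δ_0/δ_{22} = 158952/914.7 = 173.8 kip.

R_2 = 173.8 kip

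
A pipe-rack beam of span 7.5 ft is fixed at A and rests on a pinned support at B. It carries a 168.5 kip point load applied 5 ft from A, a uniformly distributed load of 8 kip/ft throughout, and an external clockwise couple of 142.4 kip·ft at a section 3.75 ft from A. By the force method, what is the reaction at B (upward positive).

Release the roller at B. Primary structure: cantilever fixed at A.
Primary-structure tip deflection at B by superposition:
  point load 168.5 at a = 5: Pa²(3L − a)/(6EI) = 12286/EI
  UDL 8: wL⁴/(8EI) = 3164/EI
  clockwise couple 142.4 at a = 3.75: M₀a(2L − a)/(2EI) = 3004/EI
  δ_0 = 18454/EI
Tip deflection under a unit load at B: L³/(3EI) = 140.6/EI.
Compatibility at B: δ_0 − R_B·δ_{BB} = 0, so R_B = 18454/140.6 = 131.2 kip.

R_B = 131.2 kip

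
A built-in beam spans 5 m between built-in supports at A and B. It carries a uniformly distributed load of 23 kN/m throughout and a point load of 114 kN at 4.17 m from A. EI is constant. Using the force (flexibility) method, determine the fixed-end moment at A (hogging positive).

Take the two fixed-end moments M_A, M_B as redundants; the released structure is the simple span AB.
End rotations of the released simple span under the applied load (×1/EI):
  at A: UDL 23: wL³/(24EI) = 119.8/EI
  at B: UDL 23: wL³/(24EI) = 119.8/EI
  at A: point load 114 at a = 4.17: Pab(L + b)/(6LEI) = 76.68/EI
  at B: point load 114 at a = 4.17: Pab(L + a)/(6LEI) = 120.6/EI
  θ_A0 = 196.5/EI,  θ_B0 = 240.4/EI
Flexibility coefficients: a unit moment at one end gives L/(3EI) there and L/(6EI) at the far end, so f₁₁ = f₂₂ = 1.667/EI and f₁₂ = f₂₁ = 0.8333/EI.
Compatibility — zero rotation at each built-in end:
  1.667 M_A + 0.8333 M_B = 196.5
  0.8333 M_A + 1.667 M_B = 240.4
Solving the pair gives M_A = 61.02 kN·m and M_B = 113.7 kN·m (hogging).

M_A = 61.02 kN·m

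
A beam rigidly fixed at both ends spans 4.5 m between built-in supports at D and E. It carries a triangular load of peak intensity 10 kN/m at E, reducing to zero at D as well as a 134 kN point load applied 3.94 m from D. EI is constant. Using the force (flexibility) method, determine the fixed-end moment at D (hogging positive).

M_D = 14.93 kN·m

Take the two fixed-end moments M_D, M_E as redundants; the released structure is the simple span DE.
On the primary (simply-supported) span, the end slopes from the loading are:
  at D: triangular load, peak 10: 7w₀L³/(360EI) = 17.72/EI
  at E: triangular load, peak 10: w₀L³/(45EI) = 20.25/EI
  at D: point load 134 at a = 3.94: Pab(L + b)/(6LEI) = 55.41/EI
  at E: point load 134 at a = 3.94: Pab(L + a)/(6LEI) = 92.42/EI
  θ_D0 = 73.13/EI,  θ_E0 = 112.7/EI
Flexibility coefficients: a unit moment at one end gives L/(3EI) there and L/(6EI) at the far end, so f₁₁ = f₂₂ = 1.5/EI and f₁₂ = f₂₁ = 0.75/EI.
Compatibility — zero rotation at each built-in end:
  1.5 M_D + 0.75 M_E = 73.13
  0.75 M_D + 1.5 M_E = 112.7
Solving the pair gives M_D = 14.93 kN·m and M_E = 67.65 kN·m (hogging).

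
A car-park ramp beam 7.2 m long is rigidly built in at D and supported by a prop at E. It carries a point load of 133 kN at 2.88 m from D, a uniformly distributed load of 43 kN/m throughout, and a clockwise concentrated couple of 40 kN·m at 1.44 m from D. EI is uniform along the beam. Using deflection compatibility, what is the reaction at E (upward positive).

R_E = 146.8 kN

Choose R_E as the redundant. The primary structure is the cantilever fixed at D.
Free-end deflection of the primary structure under the applied loading (downward +):
  point load 133 at a = 2.88: Pa²(3L − a)/(6EI) = 3442/EI
  UDL 43: wL⁴/(8EI) = 14445/EI
  clockwise couple 40 at a = 1.44: M₀a(2L − a)/(2EI) = 373.2/EI
  δ_0 = 18260/EI
Flexibility coefficient — unit upward force at E: δ_{EE} = L³/(3EI) = 124.4/EI.
The prop prevents deflection at E: R_E = δ_0/δ_{EE} = 18260/124.4 = 146.8 kN.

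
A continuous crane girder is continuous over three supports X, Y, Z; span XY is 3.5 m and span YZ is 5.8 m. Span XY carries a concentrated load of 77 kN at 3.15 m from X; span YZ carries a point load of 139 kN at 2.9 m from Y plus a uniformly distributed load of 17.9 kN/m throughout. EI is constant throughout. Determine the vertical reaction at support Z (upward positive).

Release continuity at Y by inserting a hinge; the redundant is the internal moment M_Y. The primary structure is two simply-supported spans XY and YZ.
Discontinuity in slope at Y on the released structure — sum the simple-span end rotations:
  span XY: point load 77 at a = 3.15: Pab(L + a)/(6LEI) = 26.88/EI
  span YZ: point load 139 at a = 2.9: Pab(L + b)/(6LEI) = 292.2/EI
  span YZ: UDL 17.9: wL³/(24EI) = 145.5/EI
  relative rotation θ_0 = (26.88 + 437.8)/EI = 464.7/EI
A unit hogging moment at Y produces rotation L₁/(3EI) + L₂/(3EI) = 3.1/EI.
Compatibility: M_Y·(L₁+L₂)/(3EI) = θ_0, giving M_Y = 149.9 kN·m (hogging).
Span YZ, ΣM about Z: R_Y^{YZ}·5.8 = 704.2 + 149.9, so R_Y^{YZ} = 147.3 kN and R_Z = 242.8 − 147.3 = 95.57 kN.

R_Z = 95.57 kN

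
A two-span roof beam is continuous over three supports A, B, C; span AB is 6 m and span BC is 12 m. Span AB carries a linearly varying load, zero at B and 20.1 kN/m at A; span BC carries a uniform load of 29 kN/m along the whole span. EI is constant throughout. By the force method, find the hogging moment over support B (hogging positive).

Release continuity at B by inserting a hinge; the redundant is the internal moment M_B. The primary structure is two simply-supported spans AB and BC.
End slopes at the hinge B, treating each span as simply supported:
  span AB: triangular load, peak 20.1: 7w₀L³/(360EI) = 84.42/EI
  span BC: UDL 29: wL³/(24EI) = 2088/EI
  relative rotation θ_0 = (84.42 + 2088)/EI = 2172/EI
A unit hogging moment at B produces rotation L₁/(3EI) + L₂/(3EI) = 6/EI.
Compatibility: M_B·(L₁+L₂)/(3EI) = θ_0, giving M_B = 362.1 kN·m (hogging).

M_B = 362.1 kN·m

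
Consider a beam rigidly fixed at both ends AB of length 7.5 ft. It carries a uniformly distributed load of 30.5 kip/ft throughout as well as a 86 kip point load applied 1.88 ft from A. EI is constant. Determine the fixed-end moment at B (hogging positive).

Release both end moments; the primary structure is a simply-supported span AB with redundants M_A and M_B.
End rotations of the released simple span under the applied load (×1/EI):
  at A: UDL 30.5: wL³/(24EI) = 536.1/EI
  at B: UDL 30.5: wL³/(24EI) = 536.1/EI
  at A: point load 86 at a = 1.88: Pab(L + b)/(6LEI) = 264.9/EI
  at B: point load 86 at a = 1.88: Pab(L + a)/(6LEI) = 189.4/EI
  θ_A0 = 801.1/EI,  θ_B0 = 725.5/EI
Flexibility coefficients: a unit moment at one end gives L/(3EI) there and L/(6EI) at the far end, so f₁₁ = f₂₂ = 2.5/EI and f₁₂ = f₂₁ = 1.25/EI.
Compatibility — zero rotation at each built-in end:
  2.5 M_A + 1.25 M_B = 801.1
  1.25 M_A + 2.5 M_B = 725.5
Solving the pair gives M_A = 233.8 kip·ft and M_B = 173.3 kip·ft (hogging).

M_B = 173.3 kip·ft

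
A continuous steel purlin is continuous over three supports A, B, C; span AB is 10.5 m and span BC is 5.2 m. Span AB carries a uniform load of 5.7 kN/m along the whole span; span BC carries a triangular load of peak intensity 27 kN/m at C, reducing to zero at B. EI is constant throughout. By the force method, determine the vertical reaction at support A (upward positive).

Take M_B as the redundant. Released structure: two simple spans AB and BC with a hinge at B.
Rotations at B on the released spans (each span's end-slope, ×1/EI):
  span AB: UDL 5.7: wL³/(24EI) = 274.9/EI
  span BC: triangular load, peak 27: 7w₀L³/(360EI) = 73.82/EI
  relative rotation θ_0 = (274.9 + 73.82)/EI = 348.8/EI
A unit hogging moment at B produces rotation L₁/(3EI) + L₂/(3EI) = 5.233/EI.
Compatibility: M_B·(L₁+L₂)/(3EI) = θ_0, giving M_B = 66.64 kN·m (hogging).
Span AB, ΣM about A with M_B applied at B: R_B^{AB}·10.5 = 314.2 + 66.64, so R_B^{AB} = 36.27 kN and R_A = 59.85 − 36.27 = 23.58 kN.

R_A = 23.58 kN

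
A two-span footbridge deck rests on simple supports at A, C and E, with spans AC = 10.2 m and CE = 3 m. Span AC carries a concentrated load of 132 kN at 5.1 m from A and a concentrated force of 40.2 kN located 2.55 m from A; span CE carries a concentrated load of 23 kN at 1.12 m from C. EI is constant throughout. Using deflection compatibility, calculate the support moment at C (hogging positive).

Release continuity at C by inserting a hinge; the redundant is the internal moment M_C. The primary structure is two simply-supported spans AC and CE.
Discontinuity in slope at C on the released structure — sum the simple-span end rotations:
  span AC: point load 132 at a = 5.1: Pab(L + a)/(6LEI) = 858.3/EI
  span AC: point load 40.2 at a = 2.55: Pab(L + a)/(6LEI) = 163.4/EI
  span CE: point load 23 at a = 1.12: Pab(L + b)/(6LEI) = 13.13/EI
  relative rotation θ_0 = (1022 + 13.13)/EI = 1035/EI
A unit hogging moment at C produces rotation L₁/(3EI) + L₂/(3EI) = 4.4/EI.
Slope continuity at C: θ_0 = M_C·4.4/EI, so M_C = 1035/4.4 = 235.2 kN·m (hogging).

M_C = 235.2 kN·m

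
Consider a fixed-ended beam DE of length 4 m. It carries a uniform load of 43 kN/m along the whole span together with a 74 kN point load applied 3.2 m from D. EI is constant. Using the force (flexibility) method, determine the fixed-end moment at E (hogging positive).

Release both end moments; the primary structure is a simply-supported span DE with redundants M_D and M_E.
Simple-span end rotations at D and E under the given loads:
  at D: UDL 43: wL³/(24EI) = 114.7/EI
  at E: UDL 43: wL³/(24EI) = 114.7/EI
  at D: point load 74 at a = 3.2: Pab(L + b)/(6LEI) = 37.89/EI
  at E: point load 74 at a = 3.2: Pab(L + a)/(6LEI) = 56.83/EI
  θ_D0 = 152.6/EI,  θ_E0 = 171.5/EI
Flexibility coefficients: a unit moment at one end gives L/(3EI) there and L/(6EI) at the far end, so f₁₁ = f₂₂ = 1.333/EI and f₁₂ = f₂₁ = 0.6667/EI.
Compatibility — zero rotation at each built-in end:
  1.333 M_D + 0.6667 M_E = 152.6
  0.6667 M_D + 1.333 M_E = 171.5
Solving the pair gives M_D = 66.81 kN·m and M_E = 95.22 kN·m (hogging).

M_E = 95.22 kN·m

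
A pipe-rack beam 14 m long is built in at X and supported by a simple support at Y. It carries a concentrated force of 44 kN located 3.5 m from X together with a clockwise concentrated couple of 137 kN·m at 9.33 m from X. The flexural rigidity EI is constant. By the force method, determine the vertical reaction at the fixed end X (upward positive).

Choose R_Y as the redundant. The primary structure is the cantilever fixed at X.
Free-end deflection of the primary structure under the applied loading (downward +):
  point load 44 at a = 3.5: Pa²(3L − a)/(6EI) = 3459/EI
  clockwise couple 137 at a = 9.33: M₀a(2L − a)/(2EI) = 11932/EI
  δ_0 = 15391/EI
Flexibility coefficient — unit upward force at Y: δ_{YY} = L³/(3EI) = 914.7/EI.
The prop prevents deflection at Y: R_Y = δ_0/δ_{YY} = 15391/914.7 = 16.83 kN.
Vertical equilibrium: R_X = ΣP − R_Y = 44 − 16.83 = 27.17 kN.

R_X = 27.17 kN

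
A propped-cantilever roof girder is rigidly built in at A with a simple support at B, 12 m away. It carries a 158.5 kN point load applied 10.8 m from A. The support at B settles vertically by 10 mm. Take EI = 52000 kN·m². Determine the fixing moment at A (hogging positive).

M_A = 105 kN·m

Remove the prop at B; the released (primary) structure is a cantilever built in at A.
Primary-structure tip deflection at B by superposition:
  point load 158.5 at a = 10.8: Pa²(3L − a)/(6EI) = 77647/EI
Flexibility coefficient — unit upward force at B: δ_{BB} = L³/(3EI) = 576/EI.
With EI = 52000 kN·m²: δ_0 = 1.4932 m and δ_{BB} = 0.011077 m/kN.
Compatibility — the beam at B must follow the support down by 0.01 m: δ_0 − R_B·δ_{BB} = 0.01, so R_B = (1.4932 − 0.01)/0.011077 = 133.9 kN.
Moment equilibrium about A: M_A = Σ(load moments about A) − R_B·L = 1712 − 133.9×12 = 105 kN·m.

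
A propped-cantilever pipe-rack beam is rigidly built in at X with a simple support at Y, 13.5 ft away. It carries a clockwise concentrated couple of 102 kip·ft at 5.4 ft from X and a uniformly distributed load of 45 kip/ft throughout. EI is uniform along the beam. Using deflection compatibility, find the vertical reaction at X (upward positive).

R_X = 372.4 kip

Remove the prop at Y; the released (primary) structure is a cantilever built in at X.
Free-end deflection of the primary structure under the applied loading (downward +):
  clockwise couple 102 at a = 5.4: M₀a(2L − a)/(2EI) = 5949/EI
  UDL 45: wL⁴/(8EI) = 186835/EI
  δ_0 = 192783/EI
Flexibility coefficient — unit upward force at Y: δ_{YY} = L³/(3EI) = 820.1/EI.
Compatibility at Y: δ_0 − R_Y·δ_{YY} = 0, so R_Y = 192783/820.1 = 235.1 kip.
Vertical equilibrium: R_X = ΣP − R_Y = 607.5 − 235.1 = 372.4 kip.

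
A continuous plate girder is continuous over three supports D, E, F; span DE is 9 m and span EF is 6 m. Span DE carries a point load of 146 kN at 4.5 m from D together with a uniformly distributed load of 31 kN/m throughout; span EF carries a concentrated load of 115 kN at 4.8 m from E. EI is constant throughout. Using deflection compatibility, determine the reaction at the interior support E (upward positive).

Release continuity at E by inserting a hinge; the redundant is the internal moment M_E. The primary structure is two simply-supported spans DE and EF.
End slopes at the hinge E, treating each span as simply supported:
  span DE: point load 146 at a = 4.5: Pab(L + a)/(6LEI) = 739.1/EI
  span DE: UDL 31: wL³/(24EI) = 941.6/EI
  span EF: point load 115 at a = 4.8: Pab(L + b)/(6LEI) = 132.5/EI
  relative rotation θ_0 = (1681 + 132.5)/EI = 1813/EI
A unit hogging moment at E produces rotation L₁/(3EI) + L₂/(3EI) = 5/EI.
Slope continuity at E: θ_0 = M_E·5/EI, so M_E = 1813/5 = 362.6 kN·m (hogging).
Span DE, ΣM about D with M_E applied at E: R_E^{DE}·9 = 1912 + 362.6, so R_E^{DE} = 252.8 kN and R_D = 425 − 252.8 = 172.2 kN.
Span EF, ΣM about F: R_E^{EF}·6 = 138 + 362.6, so R_E^{EF} = 83.44 kN and R_F = 115 − 83.44 = 31.56 kN.
R_E = 252.8 + 83.44 = 336.2 kN.

R_E = 336.2 kN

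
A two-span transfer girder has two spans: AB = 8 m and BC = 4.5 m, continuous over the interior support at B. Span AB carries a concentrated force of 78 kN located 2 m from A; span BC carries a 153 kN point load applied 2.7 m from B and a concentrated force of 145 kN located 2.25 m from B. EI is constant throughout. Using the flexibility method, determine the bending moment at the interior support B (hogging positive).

Take M_B as the redundant. Released structure: two simple spans AB and BC with a hinge at B.
Rotations at B on the released spans (each span's end-slope, ×1/EI):
  span AB: point load 78 at a = 2: Pab(L + a)/(6LEI) = 195/EI
  span BC: point load 153 at a = 2.7: Pab(L + b)/(6LEI) = 173.5/EI
  span BC: point load 145 at a = 2.25: Pab(L + b)/(6LEI) = 183.5/EI
  relative rotation θ_0 = (195 + 357)/EI = 552/EI
A unit hogging moment at B produces rotation L₁/(3EI) + L₂/(3EI) = 4.167/EI.
Slope continuity at B: θ_0 = M_B·4.167/EI, so M_B = 552/4.167 = 132.5 kN·m (hogging).

M_B = 132.5 kN·m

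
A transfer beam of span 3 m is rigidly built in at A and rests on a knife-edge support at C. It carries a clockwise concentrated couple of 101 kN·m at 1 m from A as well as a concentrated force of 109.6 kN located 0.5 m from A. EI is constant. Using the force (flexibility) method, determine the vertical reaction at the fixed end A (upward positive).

R_A = 77.23 kN

Take the reaction at C as the redundant and release it; the primary structure is a cantilever fixed at A.
Deflection at C on the released cantilever, summing each load's contribution:
  clockwise couple 101 at a = 1: M₀a(2L − a)/(2EI) = 252.5/EI
  point load 109.6 at a = 0.5: Pa²(3L − a)/(6EI) = 38.82/EI
  δ_0 = 291.3/EI
Tip deflection under a unit load at C: L³/(3EI) = 9/EI.
The prop prevents deflection at C: R_C = δ_0/δ_{CC} = 291.3/9 = 32.37 kN.
Vertical equilibrium: R_A = ΣP − R_C = 109.6 − 32.37 = 77.23 kN.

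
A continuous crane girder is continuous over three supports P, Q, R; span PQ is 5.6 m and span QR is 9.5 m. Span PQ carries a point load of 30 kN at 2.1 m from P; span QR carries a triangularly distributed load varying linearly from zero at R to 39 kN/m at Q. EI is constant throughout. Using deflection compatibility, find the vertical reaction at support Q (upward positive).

R_Q = 179.5 kN

Release continuity at Q by inserting a hinge; the redundant is the internal moment M_Q. The primary structure is two simply-supported spans PQ and QR.
Discontinuity in slope at Q on the released structure — sum the simple-span end rotations:
  span PQ: point load 30 at a = 2.1: Pab(L + a)/(6LEI) = 50.53/EI
  span QR: triangular load, peak 39: w₀L³/(45EI) = 743.1/EI
  relative rotation θ_0 = (50.53 + 743.1)/EI = 793.6/EI
A unit hogging moment at Q produces rotation L₁/(3EI) + L₂/(3EI) = 5.033/EI.
Slope continuity at Q: θ_0 = M_Q·5.033/EI, so M_Q = 793.6/5.033 = 157.7 kN·m (hogging).
Span PQ, ΣM about P with M_Q applied at Q: R_Q^{PQ}·5.6 = 63 + 157.7, so R_Q^{PQ} = 39.4 kN and R_P = 30 − 39.4 = -9.405 kN.
Span QR, ΣM about R: R_Q^{QR}·9.5 = 1173 + 157.7, so R_Q^{QR} = 140.1 kN and R_R = 185.2 − 140.1 = 45.15 kN.
R_Q = 39.4 + 140.1 = 179.5 kN.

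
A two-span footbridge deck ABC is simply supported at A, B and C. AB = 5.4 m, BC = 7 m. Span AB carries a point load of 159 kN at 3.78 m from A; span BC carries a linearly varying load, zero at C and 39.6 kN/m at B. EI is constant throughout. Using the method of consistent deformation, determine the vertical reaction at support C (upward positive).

Take M_B as the redundant. Released structure: two simple spans AB and BC with a hinge at B.
Rotations at B on the released spans (each span's end-slope, ×1/EI):
  span AB: point load 159 at a = 3.78: Pab(L + a)/(6LEI) = 275.9/EI
  span BC: triangular load, peak 39.6: w₀L³/(45EI) = 301.8/EI
  relative rotation θ_0 = (275.9 + 301.8)/EI = 577.7/EI
A unit hogging moment at B produces rotation L₁/(3EI) + L₂/(3EI) = 4.133/EI.
Slope continuity at B: θ_0 = M_B·4.133/EI, so M_B = 577.7/4.133 = 139.8 kN·m (hogging).
Span BC, ΣM about C: R_B^{BC}·7 = 646.8 + 139.8, so R_B^{BC} = 112.4 kN and R_C = 138.6 − 112.4 = 26.23 kN.

R_C = 26.23 kN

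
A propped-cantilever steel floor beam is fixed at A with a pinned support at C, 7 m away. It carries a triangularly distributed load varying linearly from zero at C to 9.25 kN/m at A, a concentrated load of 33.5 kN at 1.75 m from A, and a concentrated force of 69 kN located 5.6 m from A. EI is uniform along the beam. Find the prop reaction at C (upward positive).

R_C = 57.93 kN

Remove the prop at C; the released (primary) structure is a cantilever built in at A.
Downward deflection at the released point C due to the loads:
  triangular load, peak 9.25 at the fixed end: w₀L⁴/(30EI) = 740.3/EI
  point load 33.5 at a = 1.75: Pa²(3L − a)/(6EI) = 329.2/EI
  point load 69 at a = 5.6: Pa²(3L − a)/(6EI) = 5554/EI
  δ_0 = 6623/EI
Flexibility coefficient — unit upward force at C: δ_{CC} = L³/(3EI) = 114.3/EI.
Compatibility at C: δ_0 − R_C·δ_{CC} = 0, so R_C = 6623/114.3 = 57.93 kN.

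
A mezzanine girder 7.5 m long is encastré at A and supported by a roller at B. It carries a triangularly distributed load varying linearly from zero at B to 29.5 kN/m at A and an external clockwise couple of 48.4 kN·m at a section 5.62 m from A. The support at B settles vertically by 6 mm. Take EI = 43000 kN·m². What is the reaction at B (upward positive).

R_B = 29.36 kN

Release the roller at B. Primary structure: cantilever fixed at A.
Primary-structure tip deflection at B by superposition:
  triangular load, peak 29.5 at the fixed end: w₀L⁴/(30EI) = 3111/EI
  clockwise couple 48.4 at a = 5.62: M₀a(2L − a)/(2EI) = 1276/EI
  δ_0 = 4387/EI
Tip deflection under a unit load at B: L³/(3EI) = 140.6/EI.
With EI = 43000 kN·m²: δ_0 = 0.10202 m and δ_{BB} = 0.00327 m/kN.
Compatibility — the beam at B must follow the support down by 0.006 m: δ_0 − R_B·δ_{BB} = 0.006, so R_B = (0.10202 − 0.006)/0.00327 = 29.36 kN.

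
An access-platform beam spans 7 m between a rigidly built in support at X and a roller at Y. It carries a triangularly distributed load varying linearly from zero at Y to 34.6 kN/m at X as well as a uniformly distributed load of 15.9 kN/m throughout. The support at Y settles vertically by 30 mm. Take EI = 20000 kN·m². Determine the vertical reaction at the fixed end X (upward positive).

R_X = 171.7 kN

Remove the prop at Y; the released (primary) structure is a cantilever built in at X.
Deflection at Y on the released cantilever, summing each load's contribution:
  triangular load, peak 34.6 at the fixed end: w₀L⁴/(30EI) = 2769/EI
  UDL 15.9: wL⁴/(8EI) = 4772/EI
  δ_0 = 7541/EI
Flexibility coefficient — unit upward force at Y: δ_{YY} = L³/(3EI) = 114.3/EI.
With EI = 20000 kN·m²: δ_0 = 0.37706 m and δ_{YY} = 0.005717 m/kN.
Compatibility — the beam at Y must follow the support down by 0.03 m: δ_0 − R_Y·δ_{YY} = 0.03, so R_Y = (0.37706 − 0.03)/0.005717 = 60.71 kN.
Vertical equilibrium: R_X = ΣP − R_Y = 232.4 − 60.71 = 171.7 kN.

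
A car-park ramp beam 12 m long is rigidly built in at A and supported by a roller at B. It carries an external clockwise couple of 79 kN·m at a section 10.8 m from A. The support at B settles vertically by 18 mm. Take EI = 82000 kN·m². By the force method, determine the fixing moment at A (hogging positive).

M_A = -7.565 kN·m

Remove the prop at B; the released (primary) structure is a cantilever built in at A.
Primary-structure tip deflection at B by superposition:
  clockwise couple 79 at a = 10.8: M₀a(2L − a)/(2EI) = 5631/EI
Flexibility coefficient — unit upward force at B: δ_{BB} = L³/(3EI) = 576/EI.
With EI = 82000 kN·m²: δ_0 = 0.068672 m and δ_{BB} = 0.007024 m/kN.
Compatibility — the beam at B must follow the support down by 0.018 m: δ_0 − R_B·δ_{BB} = 0.018, so R_B = (0.068672 − 0.018)/0.007024 = 7.214 kN.
Moment equilibrium about A: M_A = Σ(load moments about A) − R_B·L = 79 − 7.214×12 = -7.565 kN·m.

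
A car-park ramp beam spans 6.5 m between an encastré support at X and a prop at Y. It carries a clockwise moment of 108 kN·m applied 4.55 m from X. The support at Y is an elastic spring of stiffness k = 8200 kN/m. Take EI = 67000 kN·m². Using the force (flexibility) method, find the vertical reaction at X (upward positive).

Remove the prop at Y; the released (primary) structure is a cantilever built in at X.
Deflection at Y on the released cantilever, summing each load's contribution:
  clockwise couple 108 at a = 4.55: M₀a(2L − a)/(2EI) = 2076/EI
Flexibility coefficient — unit upward force at Y: δ_{YY} = L³/(3EI) = 91.54/EI.
With EI = 67000 kN·m²: δ_0 = 0.030988 m and δ_{YY} = 0.001366 m/kN.
Compatibility — the spring shortens by R_Y/k under the reaction it provides: δ_0 − R_Y·δ_{YY} = R_Y/k. With 1/k = 0.000122 m/kN, R_Y = δ_0 / (δ_{YY} + 1/k) = 0.030988 / (0.001366 + 0.000122) = 20.82 kN.
Vertical equilibrium: R_X = ΣP − R_Y = 0 − 20.82 = -20.82 kN.

R_X = -20.82 kN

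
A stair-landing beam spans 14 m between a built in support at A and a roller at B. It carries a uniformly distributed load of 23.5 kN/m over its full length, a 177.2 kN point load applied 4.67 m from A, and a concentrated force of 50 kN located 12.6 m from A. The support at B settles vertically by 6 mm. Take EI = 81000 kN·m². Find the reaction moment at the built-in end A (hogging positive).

Remove the prop at B; the released (primary) structure is a cantilever built in at A.
Free-end deflection of the primary structure under the applied loading (downward +):
  UDL 23.5: wL⁴/(8EI) = 112847/EI
  point load 177.2 at a = 4.67: Pa²(3L − a)/(6EI) = 24044/EI
  point load 50 at a = 12.6: Pa²(3L − a)/(6EI) = 38896/EI
  δ_0 = 175787/EI
Tip deflection under a unit load at B: L³/(3EI) = 914.7/EI.
With EI = 81000 kN·m²: δ_0 = 2.1702 m and δ_{BB} = 0.011292 m/kN.
Compatibility — the beam at B must follow the support down by 0.006 m: δ_0 − R_B·δ_{BB} = 0.006, so R_B = (2.1702 − 0.006)/0.011292 = 191.7 kN.
Moment equilibrium about A: M_A = Σ(load moments about A) − R_B·L = 3761 − 191.7×14 = 1077 kN·m.

M_A = 1077 kN·m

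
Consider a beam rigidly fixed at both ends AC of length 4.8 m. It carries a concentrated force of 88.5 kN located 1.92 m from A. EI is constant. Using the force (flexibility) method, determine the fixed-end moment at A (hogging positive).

Release both end moments; the primary structure is a simply-supported span AC with redundants M_A and M_C.
On the primary (simply-supported) span, the end slopes from the loading are:
  at A: point load 88.5 at a = 1.92: Pab(L + b)/(6LEI) = 130.5/EI
  at C: point load 88.5 at a = 1.92: Pab(L + a)/(6LEI) = 114.2/EI
  θ_A0 = 130.5/EI,  θ_C0 = 114.2/EI
Flexibility coefficients: a unit moment at one end gives L/(3EI) there and L/(6EI) at the far end, so f₁₁ = f₂₂ = 1.6/EI and f₁₂ = f₂₁ = 0.8/EI.
Compatibility — zero rotation at each built-in end:
  1.6 M_A + 0.8 M_C = 130.5
  0.8 M_A + 1.6 M_C = 114.2
Solving the pair gives M_A = 61.17 kN·m and M_C = 40.78 kN·m (hogging).

M_A = 61.17 kN·m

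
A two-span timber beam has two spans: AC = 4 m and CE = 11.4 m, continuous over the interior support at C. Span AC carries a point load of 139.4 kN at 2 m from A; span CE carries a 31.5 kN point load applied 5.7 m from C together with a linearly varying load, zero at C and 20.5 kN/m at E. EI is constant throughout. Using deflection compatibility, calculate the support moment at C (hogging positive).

Take M_C as the redundant. Released structure: two simple spans AC and CE with a hinge at C.
Rotations at C on the released spans (each span's end-slope, ×1/EI):
  span AC: point load 139.4 at a = 2: Pab(L + a)/(6LEI) = 139.4/EI
  span CE: point load 31.5 at a = 5.7: Pab(L + b)/(6LEI) = 255.9/EI
  span CE: triangular load, peak 20.5: 7w₀L³/(360EI) = 590.6/EI
  relative rotation θ_0 = (139.4 + 846.4)/EI = 985.8/EI
A unit hogging moment at C produces rotation L₁/(3EI) + L₂/(3EI) = 5.133/EI.
Compatibility: M_C·(L₁+L₂)/(3EI) = θ_0, giving M_C = 192 kN·m (hogging).

M_C = 192 kN·m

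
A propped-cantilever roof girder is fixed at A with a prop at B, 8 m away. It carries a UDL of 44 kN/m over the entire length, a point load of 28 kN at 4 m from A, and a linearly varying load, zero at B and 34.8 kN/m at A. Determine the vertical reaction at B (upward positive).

Take the reaction at B as the redundant and release it; the primary structure is a cantilever fixed at A.
Free-end deflection of the primary structure under the applied loading (downward +):
  UDL 44: wL⁴/(8EI) = 22528/EI
  point load 28 at a = 4: Pa²(3L − a)/(6EI) = 1493/EI
  triangular load, peak 34.8 at the fixed end: w₀L⁴/(30EI) = 4751/EI
  δ_0 = 28773/EI
Tip deflection under a unit load at B: L³/(3EI) = 170.7/EI.
Compatibility at B: δ_0 − R_B·δ_{BB} = 0, so R_B = 28773/170.7 = 168.6 kN.

R_B = 168.6 kN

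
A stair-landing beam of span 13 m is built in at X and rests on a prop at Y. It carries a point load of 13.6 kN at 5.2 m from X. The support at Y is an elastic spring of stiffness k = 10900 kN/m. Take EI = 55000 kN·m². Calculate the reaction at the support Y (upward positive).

R_Y = 2.809 kN

Take the reaction at Y as the redundant and release it; the primary structure is a cantilever fixed at X.
Deflection at Y on the released cantilever, summing each load's contribution:
  point load 13.6 at a = 5.2: Pa²(3L − a)/(6EI) = 2072/EI
Flexibility coefficient — unit upward force at Y: δ_{YY} = L³/(3EI) = 732.3/EI.
With EI = 55000 kN·m²: δ_0 = 0.037666 m and δ_{YY} = 0.013315 m/kN.
Compatibility — the spring shortens by R_Y/k under the reaction it provides: δ_0 − R_Y·δ_{YY} = R_Y/k. With 1/k = 0.000092 m/kN, R_Y = δ_0 / (δ_{YY} + 1/k) = 0.037666 / (0.013315 + 0.000092) = 2.809 kN.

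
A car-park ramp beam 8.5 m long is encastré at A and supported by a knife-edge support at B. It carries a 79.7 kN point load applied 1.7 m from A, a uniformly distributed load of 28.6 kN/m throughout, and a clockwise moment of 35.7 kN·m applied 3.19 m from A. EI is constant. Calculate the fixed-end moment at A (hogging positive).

Take the reaction at B as the redundant and release it; the primary structure is a cantilever fixed at A.
Deflection at B on the released cantilever, summing each load's contribution:
  point load 79.7 at a = 1.7: Pa²(3L − a)/(6EI) = 913.7/EI
  UDL 28.6: wL⁴/(8EI) = 18662/EI
  clockwise couple 35.7 at a = 3.19: M₀a(2L − a)/(2EI) = 786.4/EI
  δ_0 = 20362/EI
Flexibility coefficient — unit upward force at B: δ_{BB} = L³/(3EI) = 204.7/EI.
The prop prevents deflection at B: R_B = δ_0/δ_{BB} = 20362/204.7 = 99.47 kN.
Moment equilibrium about A: M_A = Σ(load moments about A) − R_B·L = 1204 − 99.47×8.5 = 358.9 kN·m.

M_A = 358.9 kN·m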